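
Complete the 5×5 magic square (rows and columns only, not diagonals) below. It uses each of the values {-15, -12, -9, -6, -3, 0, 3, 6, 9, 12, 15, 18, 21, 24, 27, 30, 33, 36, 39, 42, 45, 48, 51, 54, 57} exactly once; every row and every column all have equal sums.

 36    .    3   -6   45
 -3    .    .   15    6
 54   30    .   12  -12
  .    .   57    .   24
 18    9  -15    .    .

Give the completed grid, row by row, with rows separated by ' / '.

36 27 3 -6 45 / -3 48 39 15 6 / 54 30 21 12 -12 / 0 -9 57 33 24 / 18 9 -15 51 42

The 25 entries sum to 525, so each line sums to 525/5 = 105.
Row 1: 36 + 3 + (-6) + 45 + ? = 105, so (1,2) = 27.
Row 3 needs 105; the known cells sum to 84, so (3,3) = 21.
Column 1: 36 + (-3) + 54 + 18 + ? = 105, so (4,1) = 0.
Using column 3: 3 + 21 + 57 + (-15) + ? → (2,3) = 105 − 66 = 39.
From column 5, 105 − (45 + 6 + (-12) + 24) gives (5,5) = 42.
The remaining cell in row 2 is (2,2) = 105 − 57 = 48.
Using row 5: 18 + 9 + (-15) + 42 + ? → (5,4) = 105 − 54 = 51.
From column 2, 105 − (27 + 48 + 30 + 9) gives (4,2) = -9.
From column 4, 105 − (-6 + 15 + 12 + 51) gives (4,4) = 33.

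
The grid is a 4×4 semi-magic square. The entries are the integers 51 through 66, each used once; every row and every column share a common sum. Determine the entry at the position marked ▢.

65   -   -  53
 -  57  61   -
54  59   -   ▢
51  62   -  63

66

The entries are 51 through 66, which sum to 936, so each line sums to 936/4 = 234.
Row 4 must total 234; the given cells sum to 176, so (4,3) = 58.
Column 1: 65 + 54 + 51 + ? = 234, so (2,1) = 64.
The remaining cell in column 2 is (1,2) = 234 − 178 = 56.
Using row 1: 65 + 56 + 53 + ? → (1,3) = 234 − 174 = 60.
Using row 2: 64 + 57 + 61 + ? → (2,4) = 234 − 182 = 52.
Column 3 needs 234; the known cells sum to 179, so (3,3) = 55.
Using column 4: 53 + 52 + 63 + ? → (3,4) = 234 − 168 = 66.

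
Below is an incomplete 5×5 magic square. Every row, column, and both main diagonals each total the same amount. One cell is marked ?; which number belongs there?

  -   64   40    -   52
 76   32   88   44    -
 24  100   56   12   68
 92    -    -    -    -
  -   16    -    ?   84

28

Row 3 is complete and sums to 260; that is the magic constant.
Row 2 must total 260; the given cells sum to 240, so (2,5) = 20.
Using column 2: 64 + 32 + 100 + 16 + ? → (4,2) = 260 − 212 = 48.
Using column 5: 52 + 20 + 68 + 84 + ? → (4,5) = 260 − 224 = 36.
The remaining cell in anti-diagonal is (5,1) = 260 − 200 = 60.
Column 1 needs 260; the known cells sum to 252, so (1,1) = 8.
Main diagonal needs 260; the known cells sum to 180, so (4,4) = 80.
Row 1 needs 260; the known cells sum to 164, so (1,4) = 96.
Row 4: 92 + 48 + 80 + 36 + ? = 260, so (4,3) = 4.
Column 3: 40 + 88 + 56 + 4 + ? = 260, so (5,3) = 72.
Using column 4: 96 + 44 + 12 + 80 + ? → (5,4) = 260 − 232 = 28.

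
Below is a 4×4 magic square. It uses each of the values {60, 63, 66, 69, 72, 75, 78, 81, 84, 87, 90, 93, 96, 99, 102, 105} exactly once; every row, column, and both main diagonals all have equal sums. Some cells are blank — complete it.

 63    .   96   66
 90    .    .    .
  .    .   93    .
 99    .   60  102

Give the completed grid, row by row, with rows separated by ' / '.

The 16 entries sum to 1320, so each line sums to 1320/4 = 330.
The remaining cell in row 1 is (1,2) = 330 − 225 = 105.
Row 4 needs 330; the known cells sum to 261, so (4,2) = 69.
Using column 1: 63 + 90 + 99 + ? → (3,1) = 330 − 252 = 78.
Using column 3: 96 + 93 + 60 + ? → (2,3) = 330 − 249 = 81.
From main diagonal, 330 − (63 + 93 + 102) gives (2,2) = 72.
Using anti-diagonal: 66 + 81 + 99 + ? → (3,2) = 330 − 246 = 84.
The remaining cell in row 2 is (2,4) = 330 − 243 = 87.
Row 3 must total 330; the given cells sum to 255, so (3,4) = 75.

63 105 96 66 / 90 72 81 87 / 78 84 93 75 / 99 69 60 102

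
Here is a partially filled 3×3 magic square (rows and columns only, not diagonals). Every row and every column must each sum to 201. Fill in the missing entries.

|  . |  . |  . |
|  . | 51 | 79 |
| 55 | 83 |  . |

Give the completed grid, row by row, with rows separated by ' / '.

Row 2 needs 201; the known cells sum to 130, so (2,1) = 71.
Row 3 needs 201; the known cells sum to 138, so (3,3) = 63.
Using column 1: 71 + 55 + ? → (1,1) = 201 − 126 = 75.
The remaining cell in column 2 is (1,2) = 201 − 134 = 67.
Using column 3: 79 + 63 + ? → (1,3) = 201 − 142 = 59.

75 67 59 / 71 51 79 / 55 83 63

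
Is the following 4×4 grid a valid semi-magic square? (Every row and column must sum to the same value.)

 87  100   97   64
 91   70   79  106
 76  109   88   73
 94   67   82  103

Row 1: 87 + 100 + 97 + 64 = 348.
Row 2: 91 + 70 + 79 + 106 = 346.
Row 3: 76 + 109 + 88 + 73 = 346.
Row 4: 94 + 67 + 82 + 103 = 346.
Column 1: 87 + 91 + 76 + 94 = 348.
Column 2: 100 + 70 + 109 + 67 = 346.
Column 3: 97 + 79 + 88 + 82 = 346.
Column 4: 64 + 106 + 73 + 103 = 346.

No — column 2 sums to 346 but column 1 sums to 348.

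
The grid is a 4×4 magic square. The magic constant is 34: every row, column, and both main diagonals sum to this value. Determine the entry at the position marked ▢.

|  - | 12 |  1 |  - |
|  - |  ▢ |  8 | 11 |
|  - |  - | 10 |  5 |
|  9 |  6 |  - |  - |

Column 3 must total 34; the given cells sum to 19, so (4,3) = 15.
From row 4, 34 − (9 + 6 + 15) gives (4,4) = 4.
From column 4, 34 − (11 + 5 + 4) gives (1,4) = 14.
From anti-diagonal, 34 − (14 + 8 + 9) gives (3,2) = 3.
Row 1: 12 + 1 + 14 + ? = 34, so (1,1) = 7.
The remaining cell in row 3 is (3,1) = 34 − 18 = 16.
Column 1 needs 34; the known cells sum to 32, so (2,1) = 2.
Using column 2: 12 + 3 + 6 + ? → (2,2) = 34 − 21 = 13.

13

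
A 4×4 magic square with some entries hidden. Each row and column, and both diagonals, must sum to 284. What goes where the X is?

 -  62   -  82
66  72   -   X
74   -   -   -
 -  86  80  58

68

Using row 4: 86 + 80 + 58 + ? → (4,1) = 284 − 224 = 60.
The remaining cell in column 1 is (1,1) = 284 − 200 = 84.
Using column 2: 62 + 72 + 86 + ? → (3,2) = 284 − 220 = 64.
Main diagonal must total 284; the given cells sum to 214, so (3,3) = 70.
The remaining cell in anti-diagonal is (2,3) = 284 − 206 = 78.
The remaining cell in row 1 is (1,3) = 284 − 228 = 56.
Row 2: 66 + 72 + 78 + ? = 284, so (2,4) = 68.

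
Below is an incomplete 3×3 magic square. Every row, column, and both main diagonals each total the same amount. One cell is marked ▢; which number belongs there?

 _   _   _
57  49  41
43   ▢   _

Row 2 is complete and sums to 147; that is the magic constant.
Column 1 must total 147; the given cells sum to 100, so (1,1) = 47.
Main diagonal needs 147; the known cells sum to 96, so (3,3) = 51.
From anti-diagonal, 147 − (49 + 43) gives (1,3) = 55.
From row 1, 147 − (47 + 55) gives (1,2) = 45.
Row 3 needs 147; the known cells sum to 94, so (3,2) = 53.

53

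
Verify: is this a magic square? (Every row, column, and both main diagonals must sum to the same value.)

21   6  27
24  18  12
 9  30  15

Yes

Row 1: 21 + 6 + 27 = 54.
Row 2: 24 + 18 + 12 = 54.
Row 3: 9 + 30 + 15 = 54.
Column 1: 21 + 24 + 9 = 54.
Column 2: 6 + 18 + 30 = 54.
Column 3: 27 + 12 + 15 = 54.
Main diagonal: 21 + 18 + 15 = 54.
Anti-diagonal: 27 + 18 + 9 = 54.
All lines sum to 54.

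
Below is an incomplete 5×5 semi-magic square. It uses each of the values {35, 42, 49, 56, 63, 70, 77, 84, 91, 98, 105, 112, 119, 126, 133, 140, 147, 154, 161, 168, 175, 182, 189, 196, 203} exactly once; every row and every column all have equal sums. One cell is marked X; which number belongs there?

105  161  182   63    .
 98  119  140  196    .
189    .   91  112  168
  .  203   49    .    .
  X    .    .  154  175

56

The 25 entries sum to 2975, so each line sums to 2975/5 = 595.
The remaining cell in row 1 is (1,5) = 595 − 511 = 84.
Row 2: 98 + 119 + 140 + 196 + ? = 595, so (2,5) = 42.
Using row 3: 189 + 91 + 112 + 168 + ? → (3,2) = 595 − 560 = 35.
From column 2, 595 − (161 + 119 + 35 + 203) gives (5,2) = 77.
Column 3: 182 + 140 + 91 + 49 + ? = 595, so (5,3) = 133.
Using column 4: 63 + 196 + 112 + 154 + ? → (4,4) = 595 − 525 = 70.
Column 5 must total 595; the given cells sum to 469, so (4,5) = 126.
From row 4, 595 − (203 + 49 + 70 + 126) gives (4,1) = 147.
The remaining cell in row 5 is (5,1) = 595 − 539 = 56.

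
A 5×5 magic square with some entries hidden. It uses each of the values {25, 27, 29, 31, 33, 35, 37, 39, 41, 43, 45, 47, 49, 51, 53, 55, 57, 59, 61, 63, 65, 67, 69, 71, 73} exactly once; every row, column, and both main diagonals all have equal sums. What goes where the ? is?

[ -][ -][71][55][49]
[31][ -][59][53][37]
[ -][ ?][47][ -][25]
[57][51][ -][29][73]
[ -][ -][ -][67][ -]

63

The 25 entries sum to 1225, so each line sums to 1225/5 = 245.
The remaining cell in row 2 is (2,2) = 245 − 180 = 65.
From row 4, 245 − (57 + 51 + 29 + 73) gives (4,3) = 35.
Using column 3: 71 + 59 + 47 + 35 + ? → (5,3) = 245 − 212 = 33.
From column 4, 245 − (55 + 53 + 29 + 67) gives (3,4) = 41.
Column 5: 49 + 37 + 25 + 73 + ? = 245, so (5,5) = 61.
Main diagonal needs 245; the known cells sum to 202, so (1,1) = 43.
From anti-diagonal, 245 − (49 + 53 + 47 + 51) gives (5,1) = 45.
From row 1, 245 − (43 + 71 + 55 + 49) gives (1,2) = 27.
Using row 5: 45 + 33 + 67 + 61 + ? → (5,2) = 245 − 206 = 39.
Using column 1: 43 + 31 + 57 + 45 + ? → (3,1) = 245 − 176 = 69.
Column 2 must total 245; the given cells sum to 182, so (3,2) = 63.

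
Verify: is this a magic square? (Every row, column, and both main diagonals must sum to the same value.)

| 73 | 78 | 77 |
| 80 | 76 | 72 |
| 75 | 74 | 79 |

Yes

Row 1: 73 + 78 + 77 = 228.
Row 2: 80 + 76 + 72 = 228.
Row 3: 75 + 74 + 79 = 228.
Column 1: 73 + 80 + 75 = 228.
Column 2: 78 + 76 + 74 = 228.
Column 3: 77 + 72 + 79 = 228.
Main diagonal: 73 + 76 + 79 = 228.
Anti-diagonal: 77 + 76 + 75 = 228.
All lines sum to 228.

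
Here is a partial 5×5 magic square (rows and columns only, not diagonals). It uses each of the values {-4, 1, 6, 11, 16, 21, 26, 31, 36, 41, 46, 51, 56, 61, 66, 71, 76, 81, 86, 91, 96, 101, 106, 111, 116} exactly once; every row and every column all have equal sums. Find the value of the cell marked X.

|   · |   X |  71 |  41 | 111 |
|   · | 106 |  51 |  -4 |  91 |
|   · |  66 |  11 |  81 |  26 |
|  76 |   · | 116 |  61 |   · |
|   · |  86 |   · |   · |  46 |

The 25 entries sum to 1400, so each line sums to 1400/5 = 280.
From row 2, 280 − (106 + 51 + (-4) + 91) gives (2,1) = 36.
Row 3: 66 + 11 + 81 + 26 + ? = 280, so (3,1) = 96.
The remaining cell in column 3 is (5,3) = 280 − 249 = 31.
Column 4 must total 280; the given cells sum to 179, so (5,4) = 101.
Column 5: 111 + 91 + 26 + 46 + ? = 280, so (4,5) = 6.
From row 4, 280 − (76 + 116 + 61 + 6) gives (4,2) = 21.
Row 5 needs 280; the known cells sum to 264, so (5,1) = 16.
The remaining cell in column 1 is (1,1) = 280 − 224 = 56.
Column 2 must total 280; the given cells sum to 279, so (1,2) = 1.

1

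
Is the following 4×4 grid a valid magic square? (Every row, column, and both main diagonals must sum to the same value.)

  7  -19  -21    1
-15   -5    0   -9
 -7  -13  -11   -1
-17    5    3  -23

No — main diagonal sums to -32 but anti-diagonal sums to -29.

Row 1: 7 + (-19) + (-21) + 1 = -32.
Row 2: -15 + (-5) + 0 + (-9) = -29.
Row 3: -7 + (-13) + (-11) + (-1) = -32.
Row 4: -17 + 5 + 3 + (-23) = -32.
Column 1: 7 + (-15) + (-7) + (-17) = -32.
Column 2: -19 + (-5) + (-13) + 5 = -32.
Column 3: -21 + 0 + (-11) + 3 = -29.
Column 4: 1 + (-9) + (-1) + (-23) = -32.
Main diagonal: 7 + (-5) + (-11) + (-23) = -32.
Anti-diagonal: 1 + 0 + (-13) + (-17) = -29.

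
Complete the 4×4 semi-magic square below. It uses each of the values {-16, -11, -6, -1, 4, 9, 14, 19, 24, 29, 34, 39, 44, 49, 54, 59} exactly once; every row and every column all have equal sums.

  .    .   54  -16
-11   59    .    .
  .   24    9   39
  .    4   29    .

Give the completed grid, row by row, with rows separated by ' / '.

49 -1 54 -16 / -11 59 -6 44 / 14 24 9 39 / 34 4 29 19

The 16 entries sum to 344, so each line sums to 344/4 = 86.
Row 3: 24 + 9 + 39 + ? = 86, so (3,1) = 14.
Using column 2: 59 + 24 + 4 + ? → (1,2) = 86 − 87 = -1.
The remaining cell in column 3 is (2,3) = 86 − 92 = -6.
The remaining cell in row 1 is (1,1) = 86 − 37 = 49.
From row 2, 86 − (-11 + 59 + (-6)) gives (2,4) = 44.
Column 1 must total 86; the given cells sum to 52, so (4,1) = 34.
Column 4: -16 + 44 + 39 + ? = 86, so (4,4) = 19.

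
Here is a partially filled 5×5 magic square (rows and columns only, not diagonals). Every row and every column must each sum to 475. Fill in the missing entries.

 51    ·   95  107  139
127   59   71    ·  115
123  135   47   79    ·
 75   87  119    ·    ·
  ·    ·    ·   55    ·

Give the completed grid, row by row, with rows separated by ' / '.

Row 1: 51 + 95 + 107 + 139 + ? = 475, so (1,2) = 83.
Row 2 must total 475; the given cells sum to 372, so (2,4) = 103.
Row 3 needs 475; the known cells sum to 384, so (3,5) = 91.
Column 1 needs 475; the known cells sum to 376, so (5,1) = 99.
Using column 2: 83 + 59 + 135 + 87 + ? → (5,2) = 475 − 364 = 111.
The remaining cell in column 3 is (5,3) = 475 − 332 = 143.
Using column 4: 107 + 103 + 79 + 55 + ? → (4,4) = 475 − 344 = 131.
Row 4: 75 + 87 + 119 + 131 + ? = 475, so (4,5) = 63.
From row 5, 475 − (99 + 111 + 143 + 55) gives (5,5) = 67.

51 83 95 107 139 / 127 59 71 103 115 / 123 135 47 79 91 / 75 87 119 131 63 / 99 111 143 55 67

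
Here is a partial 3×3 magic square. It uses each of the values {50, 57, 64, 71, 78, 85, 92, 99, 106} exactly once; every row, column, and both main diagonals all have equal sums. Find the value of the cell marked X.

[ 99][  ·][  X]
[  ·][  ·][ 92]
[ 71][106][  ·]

85

The 9 entries sum to 702, so each line sums to 702/3 = 234.
Using row 3: 71 + 106 + ? → (3,3) = 234 − 177 = 57.
Using column 1: 99 + 71 + ? → (2,1) = 234 − 170 = 64.
Column 3 must total 234; the given cells sum to 149, so (1,3) = 85.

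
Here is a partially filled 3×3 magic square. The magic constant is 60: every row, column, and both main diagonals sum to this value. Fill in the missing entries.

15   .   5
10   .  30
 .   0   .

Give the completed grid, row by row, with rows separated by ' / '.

From row 1, 60 − (15 + 5) gives (1,2) = 40.
Using row 2: 10 + 30 + ? → (2,2) = 60 − 40 = 20.
Using column 1: 15 + 10 + ? → (3,1) = 60 − 25 = 35.
The remaining cell in column 3 is (3,3) = 60 − 35 = 25.

15 40 5 / 10 20 30 / 35 0 25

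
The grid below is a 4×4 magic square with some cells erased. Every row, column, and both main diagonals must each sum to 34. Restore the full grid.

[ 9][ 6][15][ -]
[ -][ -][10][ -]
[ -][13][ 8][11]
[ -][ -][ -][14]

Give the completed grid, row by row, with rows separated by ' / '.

From row 1, 34 − (9 + 6 + 15) gives (1,4) = 4.
From row 3, 34 − (13 + 8 + 11) gives (3,1) = 2.
Column 3: 15 + 10 + 8 + ? = 34, so (4,3) = 1.
The remaining cell in column 4 is (2,4) = 34 − 29 = 5.
Main diagonal needs 34; the known cells sum to 31, so (2,2) = 3.
Anti-diagonal: 4 + 10 + 13 + ? = 34, so (4,1) = 7.
Using row 2: 3 + 10 + 5 + ? → (2,1) = 34 − 18 = 16.
Row 4: 7 + 1 + 14 + ? = 34, so (4,2) = 12.

9 6 15 4 / 16 3 10 5 / 2 13 8 11 / 7 12 1 14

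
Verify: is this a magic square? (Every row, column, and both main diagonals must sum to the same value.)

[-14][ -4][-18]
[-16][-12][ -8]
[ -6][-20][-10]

Yes

Row 1: -14 + (-4) + (-18) = -36.
Row 2: -16 + (-12) + (-8) = -36.
Row 3: -6 + (-20) + (-10) = -36.
Column 1: -14 + (-16) + (-6) = -36.
Column 2: -4 + (-12) + (-20) = -36.
Column 3: -18 + (-8) + (-10) = -36.
Main diagonal: -14 + (-12) + (-10) = -36.
Anti-diagonal: -18 + (-12) + (-6) = -36.
All lines sum to -36.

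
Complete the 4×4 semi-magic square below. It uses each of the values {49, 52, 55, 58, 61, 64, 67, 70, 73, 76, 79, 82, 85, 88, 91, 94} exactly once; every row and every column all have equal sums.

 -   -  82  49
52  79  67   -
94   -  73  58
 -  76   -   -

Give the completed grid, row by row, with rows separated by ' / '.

The 16 entries sum to 1144, so each line sums to 1144/4 = 286.
From row 2, 286 − (52 + 79 + 67) gives (2,4) = 88.
The remaining cell in row 3 is (3,2) = 286 − 225 = 61.
Column 2 needs 286; the known cells sum to 216, so (1,2) = 70.
Column 3: 82 + 67 + 73 + ? = 286, so (4,3) = 64.
The remaining cell in column 4 is (4,4) = 286 − 195 = 91.
Using row 1: 70 + 82 + 49 + ? → (1,1) = 286 − 201 = 85.
Row 4 must total 286; the given cells sum to 231, so (4,1) = 55.

85 70 82 49 / 52 79 67 88 / 94 61 73 58 / 55 76 64 91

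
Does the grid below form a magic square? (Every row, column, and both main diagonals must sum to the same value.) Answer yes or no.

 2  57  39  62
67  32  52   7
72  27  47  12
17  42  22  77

No — column 3 sums to 160 but main diagonal sums to 158.

Row 1: 2 + 57 + 39 + 62 = 160.
Row 2: 67 + 32 + 52 + 7 = 158.
Row 3: 72 + 27 + 47 + 12 = 158.
Row 4: 17 + 42 + 22 + 77 = 158.
Column 1: 2 + 67 + 72 + 17 = 158.
Column 2: 57 + 32 + 27 + 42 = 158.
Column 3: 39 + 52 + 47 + 22 = 160.
Column 4: 62 + 7 + 12 + 77 = 158.
Main diagonal: 2 + 32 + 47 + 77 = 158.
Anti-diagonal: 62 + 52 + 27 + 17 = 158.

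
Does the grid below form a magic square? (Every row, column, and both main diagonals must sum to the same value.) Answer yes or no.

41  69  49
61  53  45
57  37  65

Row 1: 41 + 69 + 49 = 159.
Row 2: 61 + 53 + 45 = 159.
Row 3: 57 + 37 + 65 = 159.
Column 1: 41 + 61 + 57 = 159.
Column 2: 69 + 53 + 37 = 159.
Column 3: 49 + 45 + 65 = 159.
Main diagonal: 41 + 53 + 65 = 159.
Anti-diagonal: 49 + 53 + 57 = 159.
All lines sum to 159.

Yes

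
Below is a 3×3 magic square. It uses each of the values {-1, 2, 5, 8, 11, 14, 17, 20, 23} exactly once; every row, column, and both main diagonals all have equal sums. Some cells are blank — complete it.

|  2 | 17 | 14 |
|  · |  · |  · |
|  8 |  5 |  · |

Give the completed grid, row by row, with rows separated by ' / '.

The 9 entries sum to 99, so each line sums to 99/3 = 33.
The remaining cell in row 3 is (3,3) = 33 − 13 = 20.
Column 1: 2 + 8 + ? = 33, so (2,1) = 23.
From column 2, 33 − (17 + 5) gives (2,2) = 11.
The remaining cell in column 3 is (2,3) = 33 − 34 = -1.

2 17 14 / 23 11 -1 / 8 5 20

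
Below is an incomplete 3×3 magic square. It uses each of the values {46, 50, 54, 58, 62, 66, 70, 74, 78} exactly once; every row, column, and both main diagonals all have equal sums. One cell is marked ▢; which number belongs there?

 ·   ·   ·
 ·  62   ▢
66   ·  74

The 9 entries sum to 558, so each line sums to 558/3 = 186.
From row 3, 186 − (66 + 74) gives (3,2) = 46.
Column 2 must total 186; the given cells sum to 108, so (1,2) = 78.
Main diagonal: 62 + 74 + ? = 186, so (1,1) = 50.
Using anti-diagonal: 62 + 66 + ? → (1,3) = 186 − 128 = 58.
Column 1: 50 + 66 + ? = 186, so (2,1) = 70.
Column 3: 58 + 74 + ? = 186, so (2,3) = 54.

54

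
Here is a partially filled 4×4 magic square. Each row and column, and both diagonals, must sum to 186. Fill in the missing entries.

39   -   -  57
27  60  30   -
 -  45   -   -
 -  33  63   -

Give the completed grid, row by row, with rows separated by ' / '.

39 48 42 57 / 27 60 30 69 / 66 45 51 24 / 54 33 63 36

From row 2, 186 − (27 + 60 + 30) gives (2,4) = 69.
Column 2 needs 186; the known cells sum to 138, so (1,2) = 48.
From anti-diagonal, 186 − (57 + 30 + 45) gives (4,1) = 54.
Row 1 needs 186; the known cells sum to 144, so (1,3) = 42.
Row 4: 54 + 33 + 63 + ? = 186, so (4,4) = 36.
Column 1: 39 + 27 + 54 + ? = 186, so (3,1) = 66.
Column 3 must total 186; the given cells sum to 135, so (3,3) = 51.
The remaining cell in column 4 is (3,4) = 186 − 162 = 24.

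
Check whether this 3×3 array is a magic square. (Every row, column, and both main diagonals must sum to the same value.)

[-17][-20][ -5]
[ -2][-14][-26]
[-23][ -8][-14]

Row 1: -17 + (-20) + (-5) = -42.
Row 2: -2 + (-14) + (-26) = -42.
Row 3: -23 + (-8) + (-14) = -45.
Column 1: -17 + (-2) + (-23) = -42.
Column 2: -20 + (-14) + (-8) = -42.
Column 3: -5 + (-26) + (-14) = -45.
Main diagonal: -17 + (-14) + (-14) = -45.
Anti-diagonal: -5 + (-14) + (-23) = -42.

No — column 3 sums to -45 but row 1 sums to -42.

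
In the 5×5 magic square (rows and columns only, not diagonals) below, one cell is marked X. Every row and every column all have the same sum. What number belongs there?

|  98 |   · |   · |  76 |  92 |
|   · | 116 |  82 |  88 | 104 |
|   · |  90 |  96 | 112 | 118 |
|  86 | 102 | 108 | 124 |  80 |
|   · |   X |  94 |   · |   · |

78

Row 4 is complete and sums to 500; that is the magic constant.
Row 2 must total 500; the given cells sum to 390, so (2,1) = 110.
Row 3 must total 500; the given cells sum to 416, so (3,1) = 84.
From column 1, 500 − (98 + 110 + 84 + 86) gives (5,1) = 122.
Column 3 needs 500; the known cells sum to 380, so (1,3) = 120.
From column 4, 500 − (76 + 88 + 112 + 124) gives (5,4) = 100.
Column 5 must total 500; the given cells sum to 394, so (5,5) = 106.
From row 1, 500 − (98 + 120 + 76 + 92) gives (1,2) = 114.
The remaining cell in row 5 is (5,2) = 500 − 422 = 78.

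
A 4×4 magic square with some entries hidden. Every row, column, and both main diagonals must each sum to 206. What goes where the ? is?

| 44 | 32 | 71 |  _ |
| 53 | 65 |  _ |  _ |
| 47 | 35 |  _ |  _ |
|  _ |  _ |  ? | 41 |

From row 1, 206 − (44 + 32 + 71) gives (1,4) = 59.
Column 1: 44 + 53 + 47 + ? = 206, so (4,1) = 62.
Column 2: 32 + 65 + 35 + ? = 206, so (4,2) = 74.
From main diagonal, 206 − (44 + 65 + 41) gives (3,3) = 56.
Anti-diagonal must total 206; the given cells sum to 156, so (2,3) = 50.
Using row 2: 53 + 65 + 50 + ? → (2,4) = 206 − 168 = 38.
Row 3: 47 + 35 + 56 + ? = 206, so (3,4) = 68.
Row 4: 62 + 74 + 41 + ? = 206, so (4,3) = 29.

29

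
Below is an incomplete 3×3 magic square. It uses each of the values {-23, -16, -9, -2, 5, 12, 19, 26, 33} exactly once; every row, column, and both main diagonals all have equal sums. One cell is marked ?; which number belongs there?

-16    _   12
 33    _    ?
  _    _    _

-23

The 9 entries sum to 45, so each line sums to 45/3 = 15.
The remaining cell in row 1 is (1,2) = 15 − (-4) = 19.
From column 1, 15 − (-16 + 33) gives (3,1) = -2.
The remaining cell in anti-diagonal is (2,2) = 15 − 10 = 5.
The remaining cell in row 2 is (2,3) = 15 − 38 = -23.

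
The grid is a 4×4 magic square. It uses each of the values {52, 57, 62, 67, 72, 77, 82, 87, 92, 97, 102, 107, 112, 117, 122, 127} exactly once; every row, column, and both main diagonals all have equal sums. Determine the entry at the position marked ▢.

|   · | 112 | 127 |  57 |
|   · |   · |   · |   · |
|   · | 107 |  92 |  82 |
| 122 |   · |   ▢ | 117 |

67

The 16 entries sum to 1432, so each line sums to 1432/4 = 358.
Row 1 needs 358; the known cells sum to 296, so (1,1) = 62.
Row 3: 107 + 92 + 82 + ? = 358, so (3,1) = 77.
Column 1: 62 + 77 + 122 + ? = 358, so (2,1) = 97.
Using column 4: 57 + 82 + 117 + ? → (2,4) = 358 − 256 = 102.
Main diagonal needs 358; the known cells sum to 271, so (2,2) = 87.
The remaining cell in anti-diagonal is (2,3) = 358 − 286 = 72.
Using column 2: 112 + 87 + 107 + ? → (4,2) = 358 − 306 = 52.
Column 3: 127 + 72 + 92 + ? = 358, so (4,3) = 67.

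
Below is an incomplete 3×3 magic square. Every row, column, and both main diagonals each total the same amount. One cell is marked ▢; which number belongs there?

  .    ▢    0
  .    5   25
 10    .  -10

Anti-diagonal is complete and sums to 15; that is the magic constant.
From row 2, 15 − (5 + 25) gives (2,1) = -15.
The remaining cell in row 3 is (3,2) = 15 − 0 = 15.
Column 1 needs 15; the known cells sum to -5, so (1,1) = 20.
The remaining cell in column 2 is (1,2) = 15 − 20 = -5.

-5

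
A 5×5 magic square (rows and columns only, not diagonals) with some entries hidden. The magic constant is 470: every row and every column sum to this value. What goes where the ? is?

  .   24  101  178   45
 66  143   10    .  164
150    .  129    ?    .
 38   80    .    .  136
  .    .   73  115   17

Using row 1: 24 + 101 + 178 + 45 + ? → (1,1) = 470 − 348 = 122.
The remaining cell in row 2 is (2,4) = 470 − 383 = 87.
Column 1: 122 + 66 + 150 + 38 + ? = 470, so (5,1) = 94.
Column 3 must total 470; the given cells sum to 313, so (4,3) = 157.
Using column 5: 45 + 164 + 136 + 17 + ? → (3,5) = 470 − 362 = 108.
The remaining cell in row 4 is (4,4) = 470 − 411 = 59.
The remaining cell in row 5 is (5,2) = 470 − 299 = 171.
From column 2, 470 − (24 + 143 + 80 + 171) gives (3,2) = 52.
Column 4 needs 470; the known cells sum to 439, so (3,4) = 31.

31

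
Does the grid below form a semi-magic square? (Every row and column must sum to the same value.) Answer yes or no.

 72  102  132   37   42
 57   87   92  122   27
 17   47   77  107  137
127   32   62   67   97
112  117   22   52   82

Row 1: 72 + 102 + 132 + 37 + 42 = 385.
Row 2: 57 + 87 + 92 + 122 + 27 = 385.
Row 3: 17 + 47 + 77 + 107 + 137 = 385.
Row 4: 127 + 32 + 62 + 67 + 97 = 385.
Row 5: 112 + 117 + 22 + 52 + 82 = 385.
Column 1: 72 + 57 + 17 + 127 + 112 = 385.
Column 2: 102 + 87 + 47 + 32 + 117 = 385.
Column 3: 132 + 92 + 77 + 62 + 22 = 385.
Column 4: 37 + 122 + 107 + 67 + 52 = 385.
Column 5: 42 + 27 + 137 + 97 + 82 = 385.
All lines sum to 385.

Yes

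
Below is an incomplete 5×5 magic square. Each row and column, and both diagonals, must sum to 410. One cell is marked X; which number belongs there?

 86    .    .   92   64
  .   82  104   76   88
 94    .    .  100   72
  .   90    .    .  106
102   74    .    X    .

58

From row 2, 410 − (82 + 104 + 76 + 88) gives (2,1) = 60.
Using column 1: 86 + 60 + 94 + 102 + ? → (4,1) = 410 − 342 = 68.
Column 5: 64 + 88 + 72 + 106 + ? = 410, so (5,5) = 80.
The remaining cell in anti-diagonal is (3,3) = 410 − 332 = 78.
Row 3: 94 + 78 + 100 + 72 + ? = 410, so (3,2) = 66.
Column 2 needs 410; the known cells sum to 312, so (1,2) = 98.
The remaining cell in main diagonal is (4,4) = 410 − 326 = 84.
Row 1: 86 + 98 + 92 + 64 + ? = 410, so (1,3) = 70.
Row 4 must total 410; the given cells sum to 348, so (4,3) = 62.
The remaining cell in column 3 is (5,3) = 410 − 314 = 96.
Column 4 must total 410; the given cells sum to 352, so (5,4) = 58.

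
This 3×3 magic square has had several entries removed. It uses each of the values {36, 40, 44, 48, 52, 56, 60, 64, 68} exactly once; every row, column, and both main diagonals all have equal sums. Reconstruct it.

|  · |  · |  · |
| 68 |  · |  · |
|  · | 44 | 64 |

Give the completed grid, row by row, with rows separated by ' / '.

The 9 entries sum to 468, so each line sums to 468/3 = 156.
Row 3 must total 156; the given cells sum to 108, so (3,1) = 48.
Column 1 must total 156; the given cells sum to 116, so (1,1) = 40.
From main diagonal, 156 − (40 + 64) gives (2,2) = 52.
From anti-diagonal, 156 − (52 + 48) gives (1,3) = 56.
From row 1, 156 − (40 + 56) gives (1,2) = 60.
Row 2 needs 156; the known cells sum to 120, so (2,3) = 36.

40 60 56 / 68 52 36 / 48 44 64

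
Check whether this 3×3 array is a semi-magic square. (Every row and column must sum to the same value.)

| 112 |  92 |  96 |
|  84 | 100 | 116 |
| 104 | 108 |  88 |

Yes

Row 1: 112 + 92 + 96 = 300.
Row 2: 84 + 100 + 116 = 300.
Row 3: 104 + 108 + 88 = 300.
Column 1: 112 + 84 + 104 = 300.
Column 2: 92 + 100 + 108 = 300.
Column 3: 96 + 116 + 88 = 300.
All lines sum to 300.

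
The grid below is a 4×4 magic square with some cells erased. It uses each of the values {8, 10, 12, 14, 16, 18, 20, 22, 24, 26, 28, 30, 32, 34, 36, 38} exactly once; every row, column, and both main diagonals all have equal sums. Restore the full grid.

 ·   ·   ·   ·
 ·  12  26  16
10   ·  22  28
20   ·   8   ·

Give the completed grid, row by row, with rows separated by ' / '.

24 18 36 14 / 38 12 26 16 / 10 32 22 28 / 20 30 8 34

The 16 entries sum to 368, so each line sums to 368/4 = 92.
Using row 2: 12 + 26 + 16 + ? → (2,1) = 92 − 54 = 38.
The remaining cell in row 3 is (3,2) = 92 − 60 = 32.
Using column 1: 38 + 10 + 20 + ? → (1,1) = 92 − 68 = 24.
From column 3, 92 − (26 + 22 + 8) gives (1,3) = 36.
From main diagonal, 92 − (24 + 12 + 22) gives (4,4) = 34.
Anti-diagonal needs 92; the known cells sum to 78, so (1,4) = 14.
Row 1: 24 + 36 + 14 + ? = 92, so (1,2) = 18.
Row 4: 20 + 8 + 34 + ? = 92, so (4,2) = 30.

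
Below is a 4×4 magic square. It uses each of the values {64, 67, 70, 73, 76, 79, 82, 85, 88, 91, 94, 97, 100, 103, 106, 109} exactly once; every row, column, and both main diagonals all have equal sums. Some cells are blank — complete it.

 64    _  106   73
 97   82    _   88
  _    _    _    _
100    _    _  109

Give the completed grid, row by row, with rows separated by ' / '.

64 103 106 73 / 97 82 79 88 / 85 94 91 76 / 100 67 70 109

The 16 entries sum to 1384, so each line sums to 1384/4 = 346.
Row 1: 64 + 106 + 73 + ? = 346, so (1,2) = 103.
Using row 2: 97 + 82 + 88 + ? → (2,3) = 346 − 267 = 79.
Using column 1: 64 + 97 + 100 + ? → (3,1) = 346 − 261 = 85.
The remaining cell in column 4 is (3,4) = 346 − 270 = 76.
Main diagonal needs 346; the known cells sum to 255, so (3,3) = 91.
Anti-diagonal needs 346; the known cells sum to 252, so (3,2) = 94.
Column 2 needs 346; the known cells sum to 279, so (4,2) = 67.
Using column 3: 106 + 79 + 91 + ? → (4,3) = 346 − 276 = 70.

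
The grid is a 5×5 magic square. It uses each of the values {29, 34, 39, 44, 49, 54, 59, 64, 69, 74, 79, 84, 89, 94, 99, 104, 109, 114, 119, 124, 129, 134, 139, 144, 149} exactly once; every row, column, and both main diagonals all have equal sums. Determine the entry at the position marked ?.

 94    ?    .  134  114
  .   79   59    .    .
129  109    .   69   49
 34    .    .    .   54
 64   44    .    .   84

The 25 entries sum to 2225, so each line sums to 2225/5 = 445.
From row 3, 445 − (129 + 109 + 69 + 49) gives (3,3) = 89.
From column 1, 445 − (94 + 129 + 34 + 64) gives (2,1) = 124.
Column 5: 114 + 49 + 54 + 84 + ? = 445, so (2,5) = 144.
Main diagonal: 94 + 79 + 89 + 84 + ? = 445, so (4,4) = 99.
The remaining cell in row 2 is (2,4) = 445 − 406 = 39.
The remaining cell in column 4 is (5,4) = 445 − 341 = 104.
The remaining cell in anti-diagonal is (4,2) = 445 − 306 = 139.
The remaining cell in row 4 is (4,3) = 445 − 326 = 119.
Row 5 needs 445; the known cells sum to 296, so (5,3) = 149.
Column 2 needs 445; the known cells sum to 371, so (1,2) = 74.

74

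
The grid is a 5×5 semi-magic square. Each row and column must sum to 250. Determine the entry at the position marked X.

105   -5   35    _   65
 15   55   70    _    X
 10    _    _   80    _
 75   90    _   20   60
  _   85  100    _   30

Using row 1: 105 + (-5) + 35 + 65 + ? → (1,4) = 250 − 200 = 50.
Row 4 needs 250; the known cells sum to 245, so (4,3) = 5.
Using column 1: 105 + 15 + 10 + 75 + ? → (5,1) = 250 − 205 = 45.
Column 2 must total 250; the given cells sum to 225, so (3,2) = 25.
Column 3 must total 250; the given cells sum to 210, so (3,3) = 40.
Row 3 must total 250; the given cells sum to 155, so (3,5) = 95.
Row 5: 45 + 85 + 100 + 30 + ? = 250, so (5,4) = -10.
The remaining cell in column 4 is (2,4) = 250 − 140 = 110.
Column 5: 65 + 95 + 60 + 30 + ? = 250, so (2,5) = 0.

0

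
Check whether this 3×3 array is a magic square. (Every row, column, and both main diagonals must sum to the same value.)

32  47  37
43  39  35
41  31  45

Row 1: 32 + 47 + 37 = 116.
Row 2: 43 + 39 + 35 = 117.
Row 3: 41 + 31 + 45 = 117.
Column 1: 32 + 43 + 41 = 116.
Column 2: 47 + 39 + 31 = 117.
Column 3: 37 + 35 + 45 = 117.
Main diagonal: 32 + 39 + 45 = 116.
Anti-diagonal: 37 + 39 + 41 = 117.

No — row 3 sums to 117 but main diagonal sums to 116.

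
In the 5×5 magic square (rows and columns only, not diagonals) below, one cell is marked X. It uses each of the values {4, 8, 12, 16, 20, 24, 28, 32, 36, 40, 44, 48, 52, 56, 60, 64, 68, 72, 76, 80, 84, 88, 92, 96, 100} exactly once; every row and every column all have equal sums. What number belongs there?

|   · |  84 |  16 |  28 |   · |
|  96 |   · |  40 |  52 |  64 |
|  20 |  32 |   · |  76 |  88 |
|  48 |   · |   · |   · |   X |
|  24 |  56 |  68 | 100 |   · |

36

The 25 entries sum to 1300, so each line sums to 1300/5 = 260.
From row 2, 260 − (96 + 40 + 52 + 64) gives (2,2) = 8.
Row 3 needs 260; the known cells sum to 216, so (3,3) = 44.
The remaining cell in row 5 is (5,5) = 260 − 248 = 12.
Using column 1: 96 + 20 + 48 + 24 + ? → (1,1) = 260 − 188 = 72.
Column 2 needs 260; the known cells sum to 180, so (4,2) = 80.
Column 3 needs 260; the known cells sum to 168, so (4,3) = 92.
Using column 4: 28 + 52 + 76 + 100 + ? → (4,4) = 260 − 256 = 4.
Row 1 must total 260; the given cells sum to 200, so (1,5) = 60.
Row 4: 48 + 80 + 92 + 4 + ? = 260, so (4,5) = 36.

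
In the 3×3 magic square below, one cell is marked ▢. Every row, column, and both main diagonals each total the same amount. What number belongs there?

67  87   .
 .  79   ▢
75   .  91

63

Main diagonal is complete and sums to 237; that is the magic constant.
The remaining cell in row 1 is (1,3) = 237 − 154 = 83.
From row 3, 237 − (75 + 91) gives (3,2) = 71.
Column 1: 67 + 75 + ? = 237, so (2,1) = 95.
Column 3 needs 237; the known cells sum to 174, so (2,3) = 63.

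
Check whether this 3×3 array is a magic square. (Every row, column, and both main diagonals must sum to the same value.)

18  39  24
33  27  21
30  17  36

No — column 3 sums to 81 but column 2 sums to 83.

Row 1: 18 + 39 + 24 = 81.
Row 2: 33 + 27 + 21 = 81.
Row 3: 30 + 17 + 36 = 83.
Column 1: 18 + 33 + 30 = 81.
Column 2: 39 + 27 + 17 = 83.
Column 3: 24 + 21 + 36 = 81.
Main diagonal: 18 + 27 + 36 = 81.
Anti-diagonal: 24 + 27 + 30 = 81.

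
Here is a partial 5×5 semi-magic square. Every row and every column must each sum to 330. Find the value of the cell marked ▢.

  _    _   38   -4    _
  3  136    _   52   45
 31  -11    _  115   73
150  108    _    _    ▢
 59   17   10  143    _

Row 2: 3 + 136 + 52 + 45 + ? = 330, so (2,3) = 94.
Row 3: 31 + (-11) + 115 + 73 + ? = 330, so (3,3) = 122.
Row 5: 59 + 17 + 10 + 143 + ? = 330, so (5,5) = 101.
From column 1, 330 − (3 + 31 + 150 + 59) gives (1,1) = 87.
Column 2: 136 + (-11) + 108 + 17 + ? = 330, so (1,2) = 80.
The remaining cell in column 3 is (4,3) = 330 − 264 = 66.
Column 4 needs 330; the known cells sum to 306, so (4,4) = 24.
The remaining cell in row 1 is (1,5) = 330 − 201 = 129.
Row 4 needs 330; the known cells sum to 348, so (4,5) = -18.

-18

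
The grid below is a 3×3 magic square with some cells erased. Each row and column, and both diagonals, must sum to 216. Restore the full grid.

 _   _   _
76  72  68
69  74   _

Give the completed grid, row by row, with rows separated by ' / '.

Row 3: 69 + 74 + ? = 216, so (3,3) = 73.
From column 1, 216 − (76 + 69) gives (1,1) = 71.
Column 2 must total 216; the given cells sum to 146, so (1,2) = 70.
Column 3 needs 216; the known cells sum to 141, so (1,3) = 75.

71 70 75 / 76 72 68 / 69 74 73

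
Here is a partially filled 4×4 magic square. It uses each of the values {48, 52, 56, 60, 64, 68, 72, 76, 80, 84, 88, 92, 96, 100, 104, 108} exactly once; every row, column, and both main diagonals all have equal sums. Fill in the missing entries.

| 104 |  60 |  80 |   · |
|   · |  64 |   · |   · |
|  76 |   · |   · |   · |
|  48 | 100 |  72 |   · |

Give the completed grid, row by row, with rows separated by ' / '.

The 16 entries sum to 1248, so each line sums to 1248/4 = 312.
From row 1, 312 − (104 + 60 + 80) gives (1,4) = 68.
Using row 4: 48 + 100 + 72 + ? → (4,4) = 312 − 220 = 92.
The remaining cell in column 1 is (2,1) = 312 − 228 = 84.
Column 2 needs 312; the known cells sum to 224, so (3,2) = 88.
Main diagonal: 104 + 64 + 92 + ? = 312, so (3,3) = 52.
Using anti-diagonal: 68 + 88 + 48 + ? → (2,3) = 312 − 204 = 108.
Using row 2: 84 + 64 + 108 + ? → (2,4) = 312 − 256 = 56.
Using row 3: 76 + 88 + 52 + ? → (3,4) = 312 − 216 = 96.

104 60 80 68 / 84 64 108 56 / 76 88 52 96 / 48 100 72 92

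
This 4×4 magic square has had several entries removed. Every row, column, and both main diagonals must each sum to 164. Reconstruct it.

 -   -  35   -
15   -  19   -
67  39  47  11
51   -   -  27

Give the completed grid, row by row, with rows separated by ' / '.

31 43 35 55 / 15 59 19 71 / 67 39 47 11 / 51 23 63 27

Column 1 needs 164; the known cells sum to 133, so (1,1) = 31.
Column 3 needs 164; the known cells sum to 101, so (4,3) = 63.
Using main diagonal: 31 + 47 + 27 + ? → (2,2) = 164 − 105 = 59.
The remaining cell in anti-diagonal is (1,4) = 164 − 109 = 55.
Using row 1: 31 + 35 + 55 + ? → (1,2) = 164 − 121 = 43.
Using row 2: 15 + 59 + 19 + ? → (2,4) = 164 − 93 = 71.
Row 4 must total 164; the given cells sum to 141, so (4,2) = 23.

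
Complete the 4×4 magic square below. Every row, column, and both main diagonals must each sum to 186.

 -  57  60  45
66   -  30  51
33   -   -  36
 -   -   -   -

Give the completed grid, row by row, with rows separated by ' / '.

Row 1 must total 186; the given cells sum to 162, so (1,1) = 24.
Row 2 must total 186; the given cells sum to 147, so (2,2) = 39.
Column 1: 24 + 66 + 33 + ? = 186, so (4,1) = 63.
The remaining cell in column 4 is (4,4) = 186 − 132 = 54.
The remaining cell in main diagonal is (3,3) = 186 − 117 = 69.
Using anti-diagonal: 45 + 30 + 63 + ? → (3,2) = 186 − 138 = 48.
Column 2: 57 + 39 + 48 + ? = 186, so (4,2) = 42.
Column 3: 60 + 30 + 69 + ? = 186, so (4,3) = 27.

24 57 60 45 / 66 39 30 51 / 33 48 69 36 / 63 42 27 54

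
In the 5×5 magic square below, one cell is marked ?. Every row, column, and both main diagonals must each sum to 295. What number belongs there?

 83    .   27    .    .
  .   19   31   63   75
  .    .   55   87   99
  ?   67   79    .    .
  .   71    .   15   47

35

From row 2, 295 − (19 + 31 + 63 + 75) gives (2,1) = 107.
Column 3 needs 295; the known cells sum to 192, so (5,3) = 103.
Main diagonal must total 295; the given cells sum to 204, so (4,4) = 91.
The remaining cell in row 5 is (5,1) = 295 − 236 = 59.
Column 4 needs 295; the known cells sum to 256, so (1,4) = 39.
The remaining cell in anti-diagonal is (1,5) = 295 − 244 = 51.
From row 1, 295 − (83 + 27 + 39 + 51) gives (1,2) = 95.
Using column 2: 95 + 19 + 67 + 71 + ? → (3,2) = 295 − 252 = 43.
Column 5 needs 295; the known cells sum to 272, so (4,5) = 23.
From row 3, 295 − (43 + 55 + 87 + 99) gives (3,1) = 11.
From row 4, 295 − (67 + 79 + 91 + 23) gives (4,1) = 35.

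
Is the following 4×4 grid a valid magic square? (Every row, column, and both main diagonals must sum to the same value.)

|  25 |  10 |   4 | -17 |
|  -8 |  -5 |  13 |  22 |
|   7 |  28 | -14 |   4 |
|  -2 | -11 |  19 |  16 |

No — column 1 sums to 22 but row 3 sums to 25.

Row 1: 25 + 10 + 4 + (-17) = 22.
Row 2: -8 + (-5) + 13 + 22 = 22.
Row 3: 7 + 28 + (-14) + 4 = 25.
Row 4: -2 + (-11) + 19 + 16 = 22.
Column 1: 25 + (-8) + 7 + (-2) = 22.
Column 2: 10 + (-5) + 28 + (-11) = 22.
Column 3: 4 + 13 + (-14) + 19 = 22.
Column 4: -17 + 22 + 4 + 16 = 25.
Main diagonal: 25 + (-5) + (-14) + 16 = 22.
Anti-diagonal: -17 + 13 + 28 + (-2) = 22.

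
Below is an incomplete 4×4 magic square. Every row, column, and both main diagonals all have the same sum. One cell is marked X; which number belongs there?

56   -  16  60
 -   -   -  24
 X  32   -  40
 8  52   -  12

44

Column 4 is complete and sums to 136; that is the magic constant.
From row 1, 136 − (56 + 16 + 60) gives (1,2) = 4.
The remaining cell in row 4 is (4,3) = 136 − 72 = 64.
Column 2 must total 136; the given cells sum to 88, so (2,2) = 48.
Using main diagonal: 56 + 48 + 12 + ? → (3,3) = 136 − 116 = 20.
Using anti-diagonal: 60 + 32 + 8 + ? → (2,3) = 136 − 100 = 36.
From row 2, 136 − (48 + 36 + 24) gives (2,1) = 28.
Row 3 must total 136; the given cells sum to 92, so (3,1) = 44.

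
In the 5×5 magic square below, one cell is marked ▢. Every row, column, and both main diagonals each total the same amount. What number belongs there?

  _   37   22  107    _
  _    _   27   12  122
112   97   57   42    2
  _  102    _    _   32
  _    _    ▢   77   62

117

Row 3 is complete and sums to 310; that is the magic constant.
Column 4: 107 + 12 + 42 + 77 + ? = 310, so (4,4) = 72.
Column 5 needs 310; the known cells sum to 218, so (1,5) = 92.
Using anti-diagonal: 92 + 12 + 57 + 102 + ? → (5,1) = 310 − 263 = 47.
From row 1, 310 − (37 + 22 + 107 + 92) gives (1,1) = 52.
Main diagonal: 52 + 57 + 72 + 62 + ? = 310, so (2,2) = 67.
Using row 2: 67 + 27 + 12 + 122 + ? → (2,1) = 310 − 228 = 82.
Column 1: 52 + 82 + 112 + 47 + ? = 310, so (4,1) = 17.
The remaining cell in column 2 is (5,2) = 310 − 303 = 7.
Using row 4: 17 + 102 + 72 + 32 + ? → (4,3) = 310 − 223 = 87.
From row 5, 310 − (47 + 7 + 77 + 62) gives (5,3) = 117.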